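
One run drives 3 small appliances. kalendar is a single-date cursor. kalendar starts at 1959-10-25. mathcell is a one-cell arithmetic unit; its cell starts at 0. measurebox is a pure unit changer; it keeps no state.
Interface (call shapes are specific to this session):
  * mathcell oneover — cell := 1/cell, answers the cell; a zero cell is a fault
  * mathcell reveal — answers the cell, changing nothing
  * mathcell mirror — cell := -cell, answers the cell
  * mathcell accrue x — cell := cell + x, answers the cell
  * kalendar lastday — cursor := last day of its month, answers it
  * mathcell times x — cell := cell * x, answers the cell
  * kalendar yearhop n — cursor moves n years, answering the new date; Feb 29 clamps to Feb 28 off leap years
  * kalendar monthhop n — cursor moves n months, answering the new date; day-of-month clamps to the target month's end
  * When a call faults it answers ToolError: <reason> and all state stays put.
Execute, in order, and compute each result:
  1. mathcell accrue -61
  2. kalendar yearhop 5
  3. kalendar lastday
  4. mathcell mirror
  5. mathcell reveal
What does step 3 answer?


>>> mathcell accrue x=-61
[out] -61
>>> kalendar yearhop n=5
[out] 1964-10-25
>>> kalendar lastday
[out] 1964-10-31
>>> mathcell mirror
[out] 61
>>> mathcell reveal
[out] 61

Answer: 1964-10-31


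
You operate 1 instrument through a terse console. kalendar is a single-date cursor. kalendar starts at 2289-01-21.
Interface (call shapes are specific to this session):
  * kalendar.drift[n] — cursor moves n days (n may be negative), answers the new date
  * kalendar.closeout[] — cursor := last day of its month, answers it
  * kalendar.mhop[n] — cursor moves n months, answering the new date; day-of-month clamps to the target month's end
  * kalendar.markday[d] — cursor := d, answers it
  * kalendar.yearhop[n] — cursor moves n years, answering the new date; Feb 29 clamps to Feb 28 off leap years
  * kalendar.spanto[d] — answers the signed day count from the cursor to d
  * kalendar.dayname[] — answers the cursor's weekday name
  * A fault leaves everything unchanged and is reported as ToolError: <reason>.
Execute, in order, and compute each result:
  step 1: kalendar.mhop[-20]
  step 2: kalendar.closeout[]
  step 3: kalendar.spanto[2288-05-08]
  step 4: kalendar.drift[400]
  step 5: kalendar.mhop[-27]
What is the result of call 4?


Answer: 2288-07-04

Derivation:
>>> kalendar.mhop n='-20'
:: 2287-05-21
>>> kalendar.closeout
:: 2287-05-31
>>> kalendar.spanto d='2288-05-08'
:: 343
>>> kalendar.drift n='400'
:: 2288-07-04
>>> kalendar.mhop n='-27'
:: 2286-04-04


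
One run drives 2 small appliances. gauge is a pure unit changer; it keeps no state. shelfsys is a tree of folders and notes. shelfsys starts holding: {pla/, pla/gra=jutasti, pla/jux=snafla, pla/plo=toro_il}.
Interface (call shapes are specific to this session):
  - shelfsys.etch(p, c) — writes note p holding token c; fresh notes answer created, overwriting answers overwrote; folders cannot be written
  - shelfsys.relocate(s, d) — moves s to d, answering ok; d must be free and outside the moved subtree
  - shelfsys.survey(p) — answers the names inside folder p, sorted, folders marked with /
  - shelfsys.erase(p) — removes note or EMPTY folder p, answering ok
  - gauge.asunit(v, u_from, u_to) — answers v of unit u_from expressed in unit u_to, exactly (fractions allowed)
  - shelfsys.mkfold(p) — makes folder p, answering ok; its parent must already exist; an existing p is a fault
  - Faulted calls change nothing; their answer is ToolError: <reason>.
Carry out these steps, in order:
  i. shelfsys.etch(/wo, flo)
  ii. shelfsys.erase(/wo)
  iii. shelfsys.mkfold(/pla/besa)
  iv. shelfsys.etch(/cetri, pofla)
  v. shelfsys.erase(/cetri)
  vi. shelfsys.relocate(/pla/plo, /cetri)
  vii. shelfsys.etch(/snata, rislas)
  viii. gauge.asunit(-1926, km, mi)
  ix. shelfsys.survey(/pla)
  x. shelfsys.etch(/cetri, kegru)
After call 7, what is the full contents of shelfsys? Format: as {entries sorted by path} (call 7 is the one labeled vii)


Answer: {cetri=toro_il, pla/, pla/besa/, pla/gra=jutasti, pla/jux=snafla, snata=rislas}

Derivation:
>> shelfsys.etch(p=/wo, c=flo)
<< created
>> shelfsys.erase(p=/wo)
<< ok
>> shelfsys.mkfold(p=/pla/besa)
<< ok
>> shelfsys.etch(p=/cetri, c=pofla)
<< created
>> shelfsys.erase(p=/cetri)
<< ok
>> shelfsys.relocate(s=/pla/plo, d=/cetri)
<< ok
>> shelfsys.etch(p=/snata, c=rislas)
<< created
>> gauge.asunit(v=-1926, u_from=km, u_to=mi)
<< -1671875/1397
>> shelfsys.survey(p=/pla)
<< [besa/, gra, jux]
>> shelfsys.etch(p=/cetri, c=kegru)
<< overwrote


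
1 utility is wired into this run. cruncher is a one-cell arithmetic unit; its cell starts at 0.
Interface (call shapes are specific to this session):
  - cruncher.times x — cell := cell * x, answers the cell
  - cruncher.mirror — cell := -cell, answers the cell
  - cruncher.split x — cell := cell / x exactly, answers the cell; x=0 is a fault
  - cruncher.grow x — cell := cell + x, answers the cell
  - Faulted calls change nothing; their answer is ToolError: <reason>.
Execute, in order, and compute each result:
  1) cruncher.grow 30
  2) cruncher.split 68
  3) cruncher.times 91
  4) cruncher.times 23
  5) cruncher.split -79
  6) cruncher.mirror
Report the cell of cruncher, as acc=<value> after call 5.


CALL cruncher.grow[x='30']
RET  30
CALL cruncher.split[x='68']
RET  15/34
CALL cruncher.times[x='91']
RET  1365/34
CALL cruncher.times[x='23']
RET  31395/34
CALL cruncher.split[x='-79']
RET  -31395/2686
CALL cruncher.mirror[]
RET  31395/2686

Answer: acc=-31395/2686


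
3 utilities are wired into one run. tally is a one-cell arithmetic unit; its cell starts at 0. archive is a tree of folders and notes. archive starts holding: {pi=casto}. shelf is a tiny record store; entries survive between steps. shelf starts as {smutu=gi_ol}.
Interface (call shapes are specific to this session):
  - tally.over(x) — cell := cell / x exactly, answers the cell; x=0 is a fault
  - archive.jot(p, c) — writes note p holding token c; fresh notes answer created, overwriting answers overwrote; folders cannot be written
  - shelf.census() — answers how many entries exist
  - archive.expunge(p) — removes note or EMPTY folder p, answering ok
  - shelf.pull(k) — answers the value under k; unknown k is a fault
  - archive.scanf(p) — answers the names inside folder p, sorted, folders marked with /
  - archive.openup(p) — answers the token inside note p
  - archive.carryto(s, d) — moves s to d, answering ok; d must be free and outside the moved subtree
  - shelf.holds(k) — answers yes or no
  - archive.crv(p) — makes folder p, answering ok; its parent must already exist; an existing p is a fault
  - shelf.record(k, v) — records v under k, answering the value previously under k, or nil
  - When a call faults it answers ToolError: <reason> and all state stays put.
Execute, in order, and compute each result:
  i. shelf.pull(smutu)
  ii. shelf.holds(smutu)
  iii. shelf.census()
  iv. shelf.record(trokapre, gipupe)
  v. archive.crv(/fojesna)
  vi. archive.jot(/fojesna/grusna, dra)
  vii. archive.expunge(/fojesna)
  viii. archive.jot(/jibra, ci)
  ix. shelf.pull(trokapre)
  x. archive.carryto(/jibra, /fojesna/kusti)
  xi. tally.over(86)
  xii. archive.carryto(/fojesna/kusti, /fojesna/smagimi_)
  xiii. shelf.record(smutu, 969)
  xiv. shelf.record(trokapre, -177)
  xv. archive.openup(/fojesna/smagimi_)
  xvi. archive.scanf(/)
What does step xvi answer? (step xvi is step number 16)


Answer: [fojesna/, pi]

Derivation:
! shelf.pull(k='smutu') == gi_ol
! shelf.holds(k='smutu') == yes
! shelf.census() == 1
! shelf.record(k='trokapre', v='gipupe') == nil
! archive.crv(p='/fojesna') == ok
! archive.jot(p='/fojesna/grusna', c='dra') == created
! archive.expunge(p='/fojesna') == ToolError: not empty
! archive.jot(p='/jibra', c='ci') == created
! shelf.pull(k='trokapre') == gipupe
! archive.carryto(s='/jibra', d='/fojesna/kusti') == ok
! tally.over(x='86') == 0
! archive.carryto(s='/fojesna/kusti', d='/fojesna/smagimi_') == ok
! shelf.record(k='smutu', v='969') == gi_ol
! shelf.record(k='trokapre', v='-177') == gipupe
! archive.openup(p='/fojesna/smagimi_') == ci
! archive.scanf(p='/') == [fojesna/, pi]


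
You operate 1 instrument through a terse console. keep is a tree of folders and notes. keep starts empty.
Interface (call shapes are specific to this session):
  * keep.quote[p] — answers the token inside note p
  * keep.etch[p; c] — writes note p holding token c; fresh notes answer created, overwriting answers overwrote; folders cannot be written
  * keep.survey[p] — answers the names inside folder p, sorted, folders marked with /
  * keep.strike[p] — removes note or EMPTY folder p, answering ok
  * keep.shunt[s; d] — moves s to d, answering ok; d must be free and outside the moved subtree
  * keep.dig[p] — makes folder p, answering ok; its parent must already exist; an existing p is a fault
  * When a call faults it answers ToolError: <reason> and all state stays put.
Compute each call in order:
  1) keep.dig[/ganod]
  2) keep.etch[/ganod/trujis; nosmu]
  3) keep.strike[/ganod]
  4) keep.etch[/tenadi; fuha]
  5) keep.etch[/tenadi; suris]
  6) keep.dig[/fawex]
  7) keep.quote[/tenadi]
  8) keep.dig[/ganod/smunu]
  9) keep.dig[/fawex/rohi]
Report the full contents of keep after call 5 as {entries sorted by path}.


Answer: {ganod/, ganod/trujis=nosmu, tenadi=suris}

Derivation:
$ keep.dig p=/ganod
[out] ok
$ keep.etch p=/ganod/trujis c=nosmu
[out] created
$ keep.strike p=/ganod
[out] ToolError: not empty
$ keep.etch p=/tenadi c=fuha
[out] created
$ keep.etch p=/tenadi c=suris
[out] overwrote
$ keep.dig p=/fawex
[out] ok
$ keep.quote p=/tenadi
[out] suris
$ keep.dig p=/ganod/smunu
[out] ok
$ keep.dig p=/fawex/rohi
[out] ok


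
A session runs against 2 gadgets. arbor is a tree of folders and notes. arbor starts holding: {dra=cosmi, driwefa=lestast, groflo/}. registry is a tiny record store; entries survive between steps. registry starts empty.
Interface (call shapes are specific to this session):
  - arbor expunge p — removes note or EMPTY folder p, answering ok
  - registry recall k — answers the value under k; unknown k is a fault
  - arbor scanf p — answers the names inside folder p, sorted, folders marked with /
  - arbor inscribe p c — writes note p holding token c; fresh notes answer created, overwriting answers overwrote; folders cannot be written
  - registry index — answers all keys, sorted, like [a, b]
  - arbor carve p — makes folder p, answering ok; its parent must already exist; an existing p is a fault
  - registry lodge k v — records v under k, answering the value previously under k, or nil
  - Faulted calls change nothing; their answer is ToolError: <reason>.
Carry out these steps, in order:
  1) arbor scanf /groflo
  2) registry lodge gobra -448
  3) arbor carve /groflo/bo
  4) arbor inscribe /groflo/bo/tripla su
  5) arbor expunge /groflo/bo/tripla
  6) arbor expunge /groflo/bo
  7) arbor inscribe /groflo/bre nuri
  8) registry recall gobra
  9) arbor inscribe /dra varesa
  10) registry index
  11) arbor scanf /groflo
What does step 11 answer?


>>> arbor scanf p=/groflo
= []
>>> registry lodge k=gobra v=-448
= nil
>>> arbor carve p=/groflo/bo
= ok
>>> arbor inscribe p=/groflo/bo/tripla c=su
= created
>>> arbor expunge p=/groflo/bo/tripla
= ok
>>> arbor expunge p=/groflo/bo
= ok
>>> arbor inscribe p=/groflo/bre c=nuri
= created
>>> registry recall k=gobra
= -448
>>> arbor inscribe p=/dra c=varesa
= overwrote
>>> registry index
= [gobra]
>>> arbor scanf p=/groflo
= [bre]

Answer: [bre]


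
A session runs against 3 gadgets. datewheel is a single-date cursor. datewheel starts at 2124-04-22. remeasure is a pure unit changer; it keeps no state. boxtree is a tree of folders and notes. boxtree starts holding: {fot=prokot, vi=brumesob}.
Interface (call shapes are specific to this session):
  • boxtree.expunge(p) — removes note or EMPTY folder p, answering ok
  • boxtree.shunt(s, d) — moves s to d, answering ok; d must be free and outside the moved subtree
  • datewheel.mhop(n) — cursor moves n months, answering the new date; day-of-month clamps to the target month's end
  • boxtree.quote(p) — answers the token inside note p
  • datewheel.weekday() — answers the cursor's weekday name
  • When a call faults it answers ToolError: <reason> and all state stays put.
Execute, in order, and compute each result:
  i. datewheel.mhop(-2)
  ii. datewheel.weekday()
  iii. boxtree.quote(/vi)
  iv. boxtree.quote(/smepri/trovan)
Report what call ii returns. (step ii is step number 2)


# mhop(n=-2) => 2124-02-22
# weekday() => Tuesday
# quote(p=/vi) => brumesob
# quote(p=/smepri/trovan) => ToolError: not found

Answer: Tuesday


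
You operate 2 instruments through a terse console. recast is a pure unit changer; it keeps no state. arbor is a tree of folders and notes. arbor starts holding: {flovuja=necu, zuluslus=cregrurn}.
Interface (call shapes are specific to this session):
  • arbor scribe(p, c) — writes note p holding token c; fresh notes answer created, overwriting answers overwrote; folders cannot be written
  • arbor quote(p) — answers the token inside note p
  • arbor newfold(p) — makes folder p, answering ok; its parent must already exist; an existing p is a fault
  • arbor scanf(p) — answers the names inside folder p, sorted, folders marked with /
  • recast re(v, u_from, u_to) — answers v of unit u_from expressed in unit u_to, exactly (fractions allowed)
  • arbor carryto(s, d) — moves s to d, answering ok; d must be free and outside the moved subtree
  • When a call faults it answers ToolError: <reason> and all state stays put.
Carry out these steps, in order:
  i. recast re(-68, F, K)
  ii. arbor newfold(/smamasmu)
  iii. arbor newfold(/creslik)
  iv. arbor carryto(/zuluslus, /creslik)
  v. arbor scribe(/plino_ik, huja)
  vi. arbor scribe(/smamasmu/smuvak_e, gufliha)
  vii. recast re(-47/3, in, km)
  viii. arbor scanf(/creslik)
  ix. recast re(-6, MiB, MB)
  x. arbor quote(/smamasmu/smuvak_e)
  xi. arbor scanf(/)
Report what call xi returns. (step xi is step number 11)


~$ recast re v→-68 u_from→F u_to→K
[out] 39167/180
~$ arbor newfold p→/smamasmu
[out] ok
~$ arbor newfold p→/creslik
[out] ok
~$ arbor carryto s→/zuluslus d→/creslik
[out] ToolError: exists
~$ arbor scribe p→/plino_ik c→huja
[out] created
~$ arbor scribe p→/smamasmu/smuvak_e c→gufliha
[out] created
~$ recast re v→-47/3 u_from→in u_to→km
[out] -5969/15000000
~$ arbor scanf p→/creslik
[out] []
~$ recast re v→-6 u_from→MiB u_to→MB
[out] -98304/15625
~$ arbor quote p→/smamasmu/smuvak_e
[out] gufliha
~$ arbor scanf p→/
[out] [creslik/, flovuja, plino_ik, smamasmu/, zuluslus]

Answer: [creslik/, flovuja, plino_ik, smamasmu/, zuluslus]


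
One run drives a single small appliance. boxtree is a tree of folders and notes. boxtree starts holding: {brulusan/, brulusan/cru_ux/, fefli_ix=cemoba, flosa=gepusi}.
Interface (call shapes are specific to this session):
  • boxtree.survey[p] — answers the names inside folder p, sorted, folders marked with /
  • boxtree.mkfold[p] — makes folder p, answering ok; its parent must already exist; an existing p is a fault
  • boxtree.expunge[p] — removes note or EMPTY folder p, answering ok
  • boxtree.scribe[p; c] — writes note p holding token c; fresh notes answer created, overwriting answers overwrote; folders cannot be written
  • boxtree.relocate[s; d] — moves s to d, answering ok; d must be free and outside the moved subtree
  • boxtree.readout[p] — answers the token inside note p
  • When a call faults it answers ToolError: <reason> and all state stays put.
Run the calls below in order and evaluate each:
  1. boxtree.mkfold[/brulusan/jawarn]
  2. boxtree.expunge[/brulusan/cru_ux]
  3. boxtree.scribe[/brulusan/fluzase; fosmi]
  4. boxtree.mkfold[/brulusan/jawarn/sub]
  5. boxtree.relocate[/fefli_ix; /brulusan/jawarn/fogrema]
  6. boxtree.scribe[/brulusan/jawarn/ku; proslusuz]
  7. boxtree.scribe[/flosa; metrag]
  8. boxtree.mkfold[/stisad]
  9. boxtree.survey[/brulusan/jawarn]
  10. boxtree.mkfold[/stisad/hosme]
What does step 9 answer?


Answer: [fogrema, ku, sub/]

Derivation:
I run boxtree.mkfold with p=/brulusan/jawarn, and get ok.
I use boxtree.expunge with p=/brulusan/cru_ux, which returns ok.
Using boxtree.scribe with p=/brulusan/fluzase, c=fosmi, which returns created.
Next I call boxtree.mkfold with p=/brulusan/jawarn/sub, and observe ok.
I use boxtree.relocate with s=/fefli_ix, d=/brulusan/jawarn/fogrema, — result: ok.
Now I run boxtree.scribe with p=/brulusan/jawarn/ku, c=proslusuz, giving created.
Now I run boxtree.scribe with p=/flosa, c=metrag, which returns overwrote.
Using boxtree.mkfold with p=/stisad, — result: ok.
Invoking boxtree.survey with p=/brulusan/jawarn: [fogrema, ku, sub/].
Now I run boxtree.mkfold with p=/stisad/hosme, and observe ok.


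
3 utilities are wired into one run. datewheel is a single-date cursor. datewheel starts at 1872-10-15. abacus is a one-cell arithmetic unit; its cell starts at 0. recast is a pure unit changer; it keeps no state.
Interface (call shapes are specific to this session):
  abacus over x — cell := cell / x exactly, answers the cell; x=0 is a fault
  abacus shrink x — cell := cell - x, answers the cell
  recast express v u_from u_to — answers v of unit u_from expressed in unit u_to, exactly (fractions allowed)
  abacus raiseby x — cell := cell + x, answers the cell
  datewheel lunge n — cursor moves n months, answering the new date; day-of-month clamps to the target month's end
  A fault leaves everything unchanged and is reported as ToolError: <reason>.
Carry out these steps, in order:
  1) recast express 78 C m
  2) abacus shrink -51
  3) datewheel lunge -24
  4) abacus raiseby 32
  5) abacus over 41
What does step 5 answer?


Answer: 83/41

Derivation:
Now I run recast express passing v→78, u_from→C, u_to→m, and observe ToolError: incompatible units.
Using abacus shrink passing x→-51, and observe 51.
Calling datewheel lunge passing n→-24, and see 1870-10-15.
I use abacus raiseby passing x→32, and get 83.
I invoke abacus over passing x→41, and see 83/41.


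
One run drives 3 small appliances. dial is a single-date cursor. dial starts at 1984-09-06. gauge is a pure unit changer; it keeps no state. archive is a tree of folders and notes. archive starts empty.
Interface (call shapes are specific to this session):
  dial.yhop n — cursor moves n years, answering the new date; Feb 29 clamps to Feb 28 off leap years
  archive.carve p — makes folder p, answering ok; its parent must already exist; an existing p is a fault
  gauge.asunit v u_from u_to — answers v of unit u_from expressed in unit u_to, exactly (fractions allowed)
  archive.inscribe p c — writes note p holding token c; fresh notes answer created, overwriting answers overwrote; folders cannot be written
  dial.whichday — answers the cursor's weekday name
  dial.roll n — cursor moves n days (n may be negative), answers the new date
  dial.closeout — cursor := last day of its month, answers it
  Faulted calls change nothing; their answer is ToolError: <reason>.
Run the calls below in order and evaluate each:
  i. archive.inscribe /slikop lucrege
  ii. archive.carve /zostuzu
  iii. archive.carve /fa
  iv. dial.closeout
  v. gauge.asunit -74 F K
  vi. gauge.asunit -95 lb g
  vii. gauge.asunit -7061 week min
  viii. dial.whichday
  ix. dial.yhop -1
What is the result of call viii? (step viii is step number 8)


~$ inscribe p='/slikop' c='lucrege'
:: created
~$ carve p='/zostuzu'
:: ok
~$ carve p='/fa'
:: ok
~$ closeout
:: 1984-09-30
~$ asunit v='-74' u_from='F' u_to='K'
:: 38567/180
~$ asunit v='-95' u_from='lb' u_to='g'
:: -861825503/20000
~$ asunit v='-7061' u_from='week' u_to='min'
:: -71174880
~$ whichday
:: Sunday
~$ yhop n='-1'
:: 1983-09-30

Answer: Sunday


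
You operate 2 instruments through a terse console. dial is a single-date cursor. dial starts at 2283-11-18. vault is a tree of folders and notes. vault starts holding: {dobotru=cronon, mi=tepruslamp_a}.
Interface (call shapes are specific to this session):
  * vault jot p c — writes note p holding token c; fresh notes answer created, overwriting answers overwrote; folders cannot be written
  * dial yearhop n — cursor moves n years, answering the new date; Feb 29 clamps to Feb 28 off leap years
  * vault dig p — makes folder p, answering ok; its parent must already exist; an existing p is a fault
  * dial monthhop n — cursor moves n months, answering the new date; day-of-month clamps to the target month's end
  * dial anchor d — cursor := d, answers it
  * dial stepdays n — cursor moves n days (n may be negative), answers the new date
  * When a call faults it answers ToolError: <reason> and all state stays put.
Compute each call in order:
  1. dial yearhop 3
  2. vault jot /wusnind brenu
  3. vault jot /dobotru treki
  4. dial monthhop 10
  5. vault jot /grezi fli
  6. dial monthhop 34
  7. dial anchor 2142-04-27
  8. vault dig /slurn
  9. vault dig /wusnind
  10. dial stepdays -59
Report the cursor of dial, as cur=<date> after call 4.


Answer: cur=2287-09-18

Derivation:
-- 1. dial yearhop(n: 3) => 2286-11-18
-- 2. vault jot(p: /wusnind, c: brenu) => created
-- 3. vault jot(p: /dobotru, c: treki) => overwrote
-- 4. dial monthhop(n: 10) => 2287-09-18
-- 5. vault jot(p: /grezi, c: fli) => created
-- 6. dial monthhop(n: 34) => 2290-07-18
-- 7. dial anchor(d: 2142-04-27) => 2142-04-27
-- 8. vault dig(p: /slurn) => ok
-- 9. vault dig(p: /wusnind) => ToolError: exists
-- 10. dial stepdays(n: -59) => 2142-02-27


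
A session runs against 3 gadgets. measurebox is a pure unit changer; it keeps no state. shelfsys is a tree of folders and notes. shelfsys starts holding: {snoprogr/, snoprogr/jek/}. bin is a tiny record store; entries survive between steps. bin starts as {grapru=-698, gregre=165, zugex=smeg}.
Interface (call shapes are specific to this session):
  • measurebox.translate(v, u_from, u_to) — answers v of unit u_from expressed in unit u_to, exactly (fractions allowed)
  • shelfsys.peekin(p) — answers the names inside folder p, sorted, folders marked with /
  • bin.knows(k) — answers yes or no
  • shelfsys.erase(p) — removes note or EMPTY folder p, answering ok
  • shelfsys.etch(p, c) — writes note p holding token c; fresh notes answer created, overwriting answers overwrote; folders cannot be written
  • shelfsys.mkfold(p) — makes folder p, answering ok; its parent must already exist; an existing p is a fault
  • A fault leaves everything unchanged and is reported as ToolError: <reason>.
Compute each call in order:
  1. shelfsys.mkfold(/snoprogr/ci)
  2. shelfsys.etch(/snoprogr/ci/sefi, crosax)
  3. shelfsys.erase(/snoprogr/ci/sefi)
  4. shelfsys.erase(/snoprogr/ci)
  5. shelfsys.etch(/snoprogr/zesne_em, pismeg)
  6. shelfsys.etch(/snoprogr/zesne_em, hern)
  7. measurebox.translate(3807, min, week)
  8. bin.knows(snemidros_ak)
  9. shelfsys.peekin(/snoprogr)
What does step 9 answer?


Answer: [jek/, zesne_em]

Derivation:
// shelfsys.mkfold(p=/snoprogr/ci) => ok
// shelfsys.etch(p=/snoprogr/ci/sefi, c=crosax) => created
// shelfsys.erase(p=/snoprogr/ci/sefi) => ok
// shelfsys.erase(p=/snoprogr/ci) => ok
// shelfsys.etch(p=/snoprogr/zesne_em, c=pismeg) => created
// shelfsys.etch(p=/snoprogr/zesne_em, c=hern) => overwrote
// measurebox.translate(v=3807, u_from=min, u_to=week) => 423/1120
// bin.knows(k=snemidros_ak) => no
// shelfsys.peekin(p=/snoprogr) => [jek/, zesne_em]


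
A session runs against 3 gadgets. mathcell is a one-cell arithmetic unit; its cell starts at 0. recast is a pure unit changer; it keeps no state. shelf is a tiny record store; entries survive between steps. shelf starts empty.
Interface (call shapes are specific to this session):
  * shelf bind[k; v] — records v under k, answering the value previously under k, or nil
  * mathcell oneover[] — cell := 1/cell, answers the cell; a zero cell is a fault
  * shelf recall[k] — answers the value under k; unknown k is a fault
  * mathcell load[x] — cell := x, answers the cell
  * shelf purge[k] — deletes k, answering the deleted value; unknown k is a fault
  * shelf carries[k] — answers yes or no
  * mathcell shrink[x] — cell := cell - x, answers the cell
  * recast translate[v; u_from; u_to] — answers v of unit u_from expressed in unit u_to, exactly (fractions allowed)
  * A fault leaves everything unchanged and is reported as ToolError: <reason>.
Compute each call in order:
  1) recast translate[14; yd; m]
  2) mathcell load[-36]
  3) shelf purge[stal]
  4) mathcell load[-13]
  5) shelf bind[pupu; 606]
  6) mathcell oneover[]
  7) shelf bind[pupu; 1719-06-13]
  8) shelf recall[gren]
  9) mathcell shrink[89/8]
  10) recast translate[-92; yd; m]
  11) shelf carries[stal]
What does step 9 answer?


Answer: -1165/104

Derivation:
Using recast translate with v: 14, u_from: yd, u_to: m: 8001/625.
I invoke mathcell load with x: -36: -36.
I call shelf purge with k: stal, giving ToolError: no such key stal.
I run mathcell load with x: -13, and see -13.
Using shelf bind with k: pupu, v: 606, — result: nil.
Calling mathcell oneover(), and see -1/13.
Next I call shelf bind with k: pupu, v: 1719-06-13, and see 606.
Invoking shelf recall with k: gren, giving ToolError: no such key gren.
I use mathcell shrink with x: 89/8, which returns -1165/104.
I run recast translate with v: -92, u_from: yd, u_to: m, and observe -52578/625.
Then shelf carries with k: stal, which returns no.


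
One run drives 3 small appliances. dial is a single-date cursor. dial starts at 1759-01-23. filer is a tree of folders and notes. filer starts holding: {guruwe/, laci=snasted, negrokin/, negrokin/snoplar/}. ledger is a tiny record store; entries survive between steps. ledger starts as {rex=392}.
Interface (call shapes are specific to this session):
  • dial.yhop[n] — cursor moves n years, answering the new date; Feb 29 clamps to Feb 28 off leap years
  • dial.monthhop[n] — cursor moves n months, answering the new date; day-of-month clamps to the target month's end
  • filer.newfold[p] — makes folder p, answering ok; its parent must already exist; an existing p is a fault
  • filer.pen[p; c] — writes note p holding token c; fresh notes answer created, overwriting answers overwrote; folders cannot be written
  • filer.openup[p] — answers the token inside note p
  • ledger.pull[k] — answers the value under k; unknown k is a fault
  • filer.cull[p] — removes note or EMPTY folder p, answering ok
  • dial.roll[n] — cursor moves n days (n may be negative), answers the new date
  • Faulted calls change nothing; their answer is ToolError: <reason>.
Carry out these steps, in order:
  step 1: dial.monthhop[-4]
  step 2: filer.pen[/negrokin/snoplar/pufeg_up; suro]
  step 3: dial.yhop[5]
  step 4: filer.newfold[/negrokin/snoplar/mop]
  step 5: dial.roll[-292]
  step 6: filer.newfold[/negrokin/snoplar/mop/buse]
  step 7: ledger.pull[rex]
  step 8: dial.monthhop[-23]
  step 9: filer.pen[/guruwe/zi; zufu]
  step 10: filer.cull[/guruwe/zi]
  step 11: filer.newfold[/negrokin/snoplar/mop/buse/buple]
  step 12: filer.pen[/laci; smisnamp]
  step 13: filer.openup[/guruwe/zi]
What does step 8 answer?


Answer: 1761-01-05

Derivation:
I use dial.monthhop(n→-4), — result: 1758-09-23.
I run filer.pen(p→/negrokin/snoplar/pufeg_up, c→suro), — result: created.
I use dial.yhop(n→5), which returns 1763-09-23.
I try filer.newfold(p→/negrokin/snoplar/mop), → ok.
Using dial.roll(n→-292), which returns 1762-12-05.
I invoke filer.newfold(p→/negrokin/snoplar/mop/buse), → ok.
Using ledger.pull(k→rex), and see 392.
Invoking dial.monthhop(n→-23), — result: 1761-01-05.
Next I call filer.pen(p→/guruwe/zi, c→zufu), and observe created.
I invoke filer.cull(p→/guruwe/zi), and get ok.
I call filer.newfold(p→/negrokin/snoplar/mop/buse/buple), — result: ok.
Invoking filer.pen(p→/laci, c→smisnamp), and see overwrote.
I invoke filer.openup(p→/guruwe/zi), and see ToolError: not found.


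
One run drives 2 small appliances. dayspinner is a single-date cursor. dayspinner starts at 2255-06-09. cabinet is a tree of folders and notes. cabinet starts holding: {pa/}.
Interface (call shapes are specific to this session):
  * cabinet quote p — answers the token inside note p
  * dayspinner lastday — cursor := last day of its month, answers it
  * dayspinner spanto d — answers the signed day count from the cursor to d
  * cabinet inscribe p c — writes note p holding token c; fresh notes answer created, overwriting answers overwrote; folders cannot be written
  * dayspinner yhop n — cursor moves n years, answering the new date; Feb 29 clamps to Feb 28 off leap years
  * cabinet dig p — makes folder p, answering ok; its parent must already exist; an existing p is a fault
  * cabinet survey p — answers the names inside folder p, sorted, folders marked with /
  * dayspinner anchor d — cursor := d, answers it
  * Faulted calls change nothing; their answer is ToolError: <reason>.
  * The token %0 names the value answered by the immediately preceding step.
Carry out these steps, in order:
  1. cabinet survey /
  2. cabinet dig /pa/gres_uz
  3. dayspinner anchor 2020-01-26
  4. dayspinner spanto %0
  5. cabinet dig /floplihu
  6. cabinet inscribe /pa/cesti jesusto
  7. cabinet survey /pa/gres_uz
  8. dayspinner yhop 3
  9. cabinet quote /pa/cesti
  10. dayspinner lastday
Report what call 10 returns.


Answer: 2023-01-31

Derivation:
;; cabinet survey(p=/) => [pa/]
;; cabinet dig(p=/pa/gres_uz) => ok
;; dayspinner anchor(d=2020-01-26) => 2020-01-26
;; dayspinner spanto(d=%0) => 0
;; cabinet dig(p=/floplihu) => ok
;; cabinet inscribe(p=/pa/cesti, c=jesusto) => created
;; cabinet survey(p=/pa/gres_uz) => []
;; dayspinner yhop(n=3) => 2023-01-26
;; cabinet quote(p=/pa/cesti) => jesusto
;; dayspinner lastday() => 2023-01-31


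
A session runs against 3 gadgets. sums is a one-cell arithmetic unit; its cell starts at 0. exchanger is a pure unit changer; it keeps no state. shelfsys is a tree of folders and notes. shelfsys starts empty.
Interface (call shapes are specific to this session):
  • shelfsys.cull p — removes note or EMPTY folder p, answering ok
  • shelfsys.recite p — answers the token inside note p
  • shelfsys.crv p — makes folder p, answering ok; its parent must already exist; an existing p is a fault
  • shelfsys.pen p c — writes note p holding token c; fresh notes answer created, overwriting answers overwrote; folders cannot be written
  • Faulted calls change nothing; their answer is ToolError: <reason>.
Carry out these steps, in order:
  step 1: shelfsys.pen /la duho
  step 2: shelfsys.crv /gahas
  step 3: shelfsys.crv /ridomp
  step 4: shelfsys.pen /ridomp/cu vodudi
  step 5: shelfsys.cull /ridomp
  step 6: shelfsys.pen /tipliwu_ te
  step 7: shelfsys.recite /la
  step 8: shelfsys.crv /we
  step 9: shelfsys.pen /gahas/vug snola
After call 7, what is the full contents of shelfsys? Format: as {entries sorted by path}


;; 1. shelfsys.pen(p: /la, c: duho) == created
;; 2. shelfsys.crv(p: /gahas) == ok
;; 3. shelfsys.crv(p: /ridomp) == ok
;; 4. shelfsys.pen(p: /ridomp/cu, c: vodudi) == created
;; 5. shelfsys.cull(p: /ridomp) == ToolError: not empty
;; 6. shelfsys.pen(p: /tipliwu_, c: te) == created
;; 7. shelfsys.recite(p: /la) == duho
;; 8. shelfsys.crv(p: /we) == ok
;; 9. shelfsys.pen(p: /gahas/vug, c: snola) == created

Answer: {gahas/, la=duho, ridomp/, ridomp/cu=vodudi, tipliwu_=te}


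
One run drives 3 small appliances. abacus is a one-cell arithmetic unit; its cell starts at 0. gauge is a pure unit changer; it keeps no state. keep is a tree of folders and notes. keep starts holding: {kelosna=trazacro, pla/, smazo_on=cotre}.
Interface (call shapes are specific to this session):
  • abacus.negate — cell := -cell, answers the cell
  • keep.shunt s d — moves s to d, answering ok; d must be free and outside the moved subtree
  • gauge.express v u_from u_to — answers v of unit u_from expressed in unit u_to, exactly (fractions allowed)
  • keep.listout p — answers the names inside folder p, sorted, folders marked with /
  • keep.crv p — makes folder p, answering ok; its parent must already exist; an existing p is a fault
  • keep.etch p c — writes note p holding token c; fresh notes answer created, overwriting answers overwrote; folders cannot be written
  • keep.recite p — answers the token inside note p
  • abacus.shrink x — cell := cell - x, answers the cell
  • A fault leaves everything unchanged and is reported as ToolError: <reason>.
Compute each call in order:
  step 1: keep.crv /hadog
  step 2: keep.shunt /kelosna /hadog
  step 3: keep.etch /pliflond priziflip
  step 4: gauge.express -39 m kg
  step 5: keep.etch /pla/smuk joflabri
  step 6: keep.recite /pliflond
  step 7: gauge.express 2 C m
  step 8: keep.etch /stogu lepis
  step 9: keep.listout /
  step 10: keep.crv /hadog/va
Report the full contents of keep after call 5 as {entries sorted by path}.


Answer: {hadog/, kelosna=trazacro, pla/, pla/smuk=joflabri, pliflond=priziflip, smazo_on=cotre}

Derivation:
-> crv(/hadog)
<- ok
-> shunt(/kelosna, /hadog)
<- ToolError: exists
-> etch(/pliflond, priziflip)
<- created
-> express(-39, m, kg)
<- ToolError: incompatible units
-> etch(/pla/smuk, joflabri)
<- created
-> recite(/pliflond)
<- priziflip
-> express(2, C, m)
<- ToolError: incompatible units
-> etch(/stogu, lepis)
<- created
-> listout(/)
<- [hadog/, kelosna, pla/, pliflond, smazo_on, stogu]
-> crv(/hadog/va)
<- ok


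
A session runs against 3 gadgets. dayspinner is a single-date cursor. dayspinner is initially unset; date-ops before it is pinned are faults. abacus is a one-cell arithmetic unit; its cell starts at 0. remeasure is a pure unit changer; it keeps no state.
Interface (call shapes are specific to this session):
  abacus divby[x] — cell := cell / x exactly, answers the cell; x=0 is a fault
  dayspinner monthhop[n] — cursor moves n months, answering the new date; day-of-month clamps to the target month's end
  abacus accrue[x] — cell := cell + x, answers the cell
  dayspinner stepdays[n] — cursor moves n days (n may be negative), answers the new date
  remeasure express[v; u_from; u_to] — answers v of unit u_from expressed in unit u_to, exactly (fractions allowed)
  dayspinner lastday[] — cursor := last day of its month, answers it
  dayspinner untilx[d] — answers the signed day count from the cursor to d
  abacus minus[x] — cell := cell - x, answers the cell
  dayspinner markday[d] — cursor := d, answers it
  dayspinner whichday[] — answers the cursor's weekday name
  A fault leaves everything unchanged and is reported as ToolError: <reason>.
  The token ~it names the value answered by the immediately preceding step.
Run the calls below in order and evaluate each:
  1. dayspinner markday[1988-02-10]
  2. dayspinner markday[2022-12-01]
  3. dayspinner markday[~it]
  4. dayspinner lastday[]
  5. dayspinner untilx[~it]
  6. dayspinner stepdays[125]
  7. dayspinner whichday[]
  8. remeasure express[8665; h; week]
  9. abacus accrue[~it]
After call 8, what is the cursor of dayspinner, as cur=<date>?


;; 1. dayspinner markday(d='1988-02-10') -> 1988-02-10
;; 2. dayspinner markday(d='2022-12-01') -> 2022-12-01
;; 3. dayspinner markday(d='~it') -> 2022-12-01
;; 4. dayspinner lastday() -> 2022-12-31
;; 5. dayspinner untilx(d='~it') -> 0
;; 6. dayspinner stepdays(n='125') -> 2023-05-05
;; 7. dayspinner whichday() -> Friday
;; 8. remeasure express(v='8665', u_from='h', u_to='week') -> 8665/168
;; 9. abacus accrue(x='~it') -> 8665/168

Answer: cur=2023-05-05


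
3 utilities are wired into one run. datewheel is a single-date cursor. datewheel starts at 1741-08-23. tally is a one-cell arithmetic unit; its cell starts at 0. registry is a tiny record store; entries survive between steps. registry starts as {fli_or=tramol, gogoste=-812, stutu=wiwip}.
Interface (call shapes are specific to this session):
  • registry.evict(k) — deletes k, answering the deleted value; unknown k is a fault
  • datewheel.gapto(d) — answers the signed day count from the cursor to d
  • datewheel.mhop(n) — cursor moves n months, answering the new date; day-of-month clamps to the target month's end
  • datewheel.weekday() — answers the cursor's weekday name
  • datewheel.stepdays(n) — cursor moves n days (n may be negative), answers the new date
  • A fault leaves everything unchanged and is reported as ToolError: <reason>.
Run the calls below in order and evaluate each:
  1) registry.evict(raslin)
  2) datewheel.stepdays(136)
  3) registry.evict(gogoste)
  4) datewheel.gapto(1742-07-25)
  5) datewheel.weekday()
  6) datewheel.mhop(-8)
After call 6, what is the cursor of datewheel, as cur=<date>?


Answer: cur=1741-05-06

Derivation:
Do: evict[k: raslin]
See: ToolError: no such key raslin
Do: stepdays[n: 136]
See: 1742-01-06
Do: evict[k: gogoste]
See: -812
Do: gapto[d: 1742-07-25]
See: 200
Do: weekday[]
See: Saturday
Do: mhop[n: -8]
See: 1741-05-06


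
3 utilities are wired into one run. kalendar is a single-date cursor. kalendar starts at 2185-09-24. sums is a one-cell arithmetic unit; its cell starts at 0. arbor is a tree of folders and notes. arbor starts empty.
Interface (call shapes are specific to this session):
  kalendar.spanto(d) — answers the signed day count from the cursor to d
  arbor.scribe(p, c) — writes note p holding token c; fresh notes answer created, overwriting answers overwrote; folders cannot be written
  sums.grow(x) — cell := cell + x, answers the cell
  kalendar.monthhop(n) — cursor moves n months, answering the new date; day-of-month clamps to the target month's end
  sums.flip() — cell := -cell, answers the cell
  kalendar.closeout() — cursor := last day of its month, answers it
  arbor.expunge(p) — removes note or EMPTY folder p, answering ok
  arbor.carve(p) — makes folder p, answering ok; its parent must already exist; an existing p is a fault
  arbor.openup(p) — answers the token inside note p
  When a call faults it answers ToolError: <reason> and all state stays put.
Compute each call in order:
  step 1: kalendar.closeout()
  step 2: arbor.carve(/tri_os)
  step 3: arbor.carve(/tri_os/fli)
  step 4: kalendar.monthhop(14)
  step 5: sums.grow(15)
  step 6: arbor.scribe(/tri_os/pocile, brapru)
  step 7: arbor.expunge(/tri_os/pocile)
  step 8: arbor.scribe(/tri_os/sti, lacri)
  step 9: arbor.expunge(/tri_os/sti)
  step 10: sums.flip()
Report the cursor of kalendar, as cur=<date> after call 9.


! kalendar.closeout() -> 2185-09-30
! arbor.carve(p: /tri_os) -> ok
! arbor.carve(p: /tri_os/fli) -> ok
! kalendar.monthhop(n: 14) -> 2186-11-30
! sums.grow(x: 15) -> 15
! arbor.scribe(p: /tri_os/pocile, c: brapru) -> created
! arbor.expunge(p: /tri_os/pocile) -> ok
! arbor.scribe(p: /tri_os/sti, c: lacri) -> created
! arbor.expunge(p: /tri_os/sti) -> ok
! sums.flip() -> -15

Answer: cur=2186-11-30


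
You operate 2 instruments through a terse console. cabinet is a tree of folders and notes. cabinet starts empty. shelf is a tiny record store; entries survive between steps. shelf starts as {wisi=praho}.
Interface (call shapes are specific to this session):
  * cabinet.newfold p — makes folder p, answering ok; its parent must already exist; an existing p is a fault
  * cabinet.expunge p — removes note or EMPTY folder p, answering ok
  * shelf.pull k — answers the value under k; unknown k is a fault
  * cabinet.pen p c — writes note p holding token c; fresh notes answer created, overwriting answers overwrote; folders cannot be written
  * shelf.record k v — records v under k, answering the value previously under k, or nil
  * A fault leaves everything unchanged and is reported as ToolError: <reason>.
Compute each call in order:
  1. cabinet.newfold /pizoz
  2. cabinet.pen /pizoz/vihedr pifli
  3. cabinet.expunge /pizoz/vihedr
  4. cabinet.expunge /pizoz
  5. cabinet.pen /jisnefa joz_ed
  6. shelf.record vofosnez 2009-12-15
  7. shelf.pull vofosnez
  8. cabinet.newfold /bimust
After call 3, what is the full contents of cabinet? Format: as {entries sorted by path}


Answer: {pizoz/}

Derivation:
% cabinet.newfold p='/pizoz'
= ok
% cabinet.pen p='/pizoz/vihedr' c='pifli'
= created
% cabinet.expunge p='/pizoz/vihedr'
= ok
% cabinet.expunge p='/pizoz'
= ok
% cabinet.pen p='/jisnefa' c='joz_ed'
= created
% shelf.record k='vofosnez' v='2009-12-15'
= nil
% shelf.pull k='vofosnez'
= 2009-12-15
% cabinet.newfold p='/bimust'
= ok
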